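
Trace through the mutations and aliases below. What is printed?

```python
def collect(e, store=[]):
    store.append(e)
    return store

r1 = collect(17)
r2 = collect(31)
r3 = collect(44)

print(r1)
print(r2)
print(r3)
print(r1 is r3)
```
[17, 31, 44]
[17, 31, 44]
[17, 31, 44]
True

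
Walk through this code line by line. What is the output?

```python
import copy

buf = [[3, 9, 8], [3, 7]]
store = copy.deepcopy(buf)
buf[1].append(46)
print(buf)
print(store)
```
[[3, 9, 8], [3, 7, 46]]
[[3, 9, 8], [3, 7]]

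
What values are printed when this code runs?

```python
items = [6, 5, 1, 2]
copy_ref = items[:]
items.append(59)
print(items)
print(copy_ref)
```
[6, 5, 1, 2, 59]
[6, 5, 1, 2]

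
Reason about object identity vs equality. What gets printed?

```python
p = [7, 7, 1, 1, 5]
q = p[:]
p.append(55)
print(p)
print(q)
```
[7, 7, 1, 1, 5, 55]
[7, 7, 1, 1, 5]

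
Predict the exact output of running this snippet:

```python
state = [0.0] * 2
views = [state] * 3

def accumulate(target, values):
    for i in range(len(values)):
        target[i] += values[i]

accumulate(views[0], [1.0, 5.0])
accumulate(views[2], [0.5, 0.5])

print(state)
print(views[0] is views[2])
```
[1.5, 5.5]
True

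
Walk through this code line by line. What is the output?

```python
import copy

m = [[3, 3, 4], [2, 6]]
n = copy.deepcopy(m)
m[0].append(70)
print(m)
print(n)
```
[[3, 3, 4, 70], [2, 6]]
[[3, 3, 4], [2, 6]]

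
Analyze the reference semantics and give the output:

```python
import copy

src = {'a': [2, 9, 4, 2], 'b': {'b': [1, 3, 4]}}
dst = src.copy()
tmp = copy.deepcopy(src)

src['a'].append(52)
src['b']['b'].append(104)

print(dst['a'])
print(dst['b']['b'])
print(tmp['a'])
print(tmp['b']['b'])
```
[2, 9, 4, 2, 52]
[1, 3, 4, 104]
[2, 9, 4, 2]
[1, 3, 4]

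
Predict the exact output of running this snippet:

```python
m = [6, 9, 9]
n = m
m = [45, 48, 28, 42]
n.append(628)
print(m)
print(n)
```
[45, 48, 28, 42]
[6, 9, 9, 628]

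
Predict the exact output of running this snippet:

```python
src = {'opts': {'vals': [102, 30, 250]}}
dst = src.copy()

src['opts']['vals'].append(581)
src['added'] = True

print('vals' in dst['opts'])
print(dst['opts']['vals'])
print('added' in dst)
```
True
[102, 30, 250, 581]
False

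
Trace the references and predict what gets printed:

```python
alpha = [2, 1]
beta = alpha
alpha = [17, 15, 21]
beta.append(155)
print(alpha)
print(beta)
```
[17, 15, 21]
[2, 1, 155]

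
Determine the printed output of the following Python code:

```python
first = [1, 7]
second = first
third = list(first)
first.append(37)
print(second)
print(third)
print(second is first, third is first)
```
[1, 7, 37]
[1, 7]
True False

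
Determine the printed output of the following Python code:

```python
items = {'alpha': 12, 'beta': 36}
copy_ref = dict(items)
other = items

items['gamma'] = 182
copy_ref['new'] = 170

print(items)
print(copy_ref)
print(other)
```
{'alpha': 12, 'beta': 36, 'gamma': 182}
{'alpha': 12, 'beta': 36, 'new': 170}
{'alpha': 12, 'beta': 36, 'gamma': 182}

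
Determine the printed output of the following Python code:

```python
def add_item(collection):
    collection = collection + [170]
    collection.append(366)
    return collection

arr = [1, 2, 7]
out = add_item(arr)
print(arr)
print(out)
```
[1, 2, 7]
[1, 2, 7, 170, 366]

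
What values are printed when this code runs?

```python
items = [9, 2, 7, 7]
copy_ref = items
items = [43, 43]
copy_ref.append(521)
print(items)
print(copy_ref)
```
[43, 43]
[9, 2, 7, 7, 521]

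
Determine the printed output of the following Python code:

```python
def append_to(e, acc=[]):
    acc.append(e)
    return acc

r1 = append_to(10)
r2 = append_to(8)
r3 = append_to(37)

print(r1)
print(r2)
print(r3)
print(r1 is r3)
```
[10, 8, 37]
[10, 8, 37]
[10, 8, 37]
True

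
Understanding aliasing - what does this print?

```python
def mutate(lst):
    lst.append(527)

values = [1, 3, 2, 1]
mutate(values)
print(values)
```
[1, 3, 2, 1, 527]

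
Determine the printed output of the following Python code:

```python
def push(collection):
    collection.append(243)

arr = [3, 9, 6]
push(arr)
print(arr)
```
[3, 9, 6, 243]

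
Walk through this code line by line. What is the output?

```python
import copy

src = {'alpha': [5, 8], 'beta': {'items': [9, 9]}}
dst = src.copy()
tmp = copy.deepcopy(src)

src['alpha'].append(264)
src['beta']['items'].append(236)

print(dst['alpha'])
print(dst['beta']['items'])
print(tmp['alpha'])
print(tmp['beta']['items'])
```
[5, 8, 264]
[9, 9, 236]
[5, 8]
[9, 9]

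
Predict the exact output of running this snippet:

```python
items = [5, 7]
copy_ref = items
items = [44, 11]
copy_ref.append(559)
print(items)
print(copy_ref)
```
[44, 11]
[5, 7, 559]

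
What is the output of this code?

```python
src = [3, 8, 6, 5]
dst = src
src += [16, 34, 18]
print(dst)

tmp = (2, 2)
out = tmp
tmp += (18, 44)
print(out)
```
[3, 8, 6, 5, 16, 34, 18]
(2, 2)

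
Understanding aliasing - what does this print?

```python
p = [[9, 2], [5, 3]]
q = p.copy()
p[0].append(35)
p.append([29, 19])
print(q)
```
[[9, 2, 35], [5, 3]]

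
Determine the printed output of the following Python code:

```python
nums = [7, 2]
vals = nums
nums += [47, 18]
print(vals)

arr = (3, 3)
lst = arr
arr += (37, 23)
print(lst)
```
[7, 2, 47, 18]
(3, 3)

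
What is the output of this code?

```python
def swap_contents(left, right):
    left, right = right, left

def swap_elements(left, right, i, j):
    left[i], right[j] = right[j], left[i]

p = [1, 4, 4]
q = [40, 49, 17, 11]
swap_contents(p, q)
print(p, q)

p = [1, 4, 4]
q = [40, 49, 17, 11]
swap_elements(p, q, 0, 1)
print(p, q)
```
[1, 4, 4] [40, 49, 17, 11]
[49, 4, 4] [40, 1, 17, 11]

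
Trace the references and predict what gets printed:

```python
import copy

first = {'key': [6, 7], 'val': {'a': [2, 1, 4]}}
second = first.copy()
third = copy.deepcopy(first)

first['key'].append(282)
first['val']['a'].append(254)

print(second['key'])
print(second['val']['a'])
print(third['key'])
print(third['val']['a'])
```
[6, 7, 282]
[2, 1, 4, 254]
[6, 7]
[2, 1, 4]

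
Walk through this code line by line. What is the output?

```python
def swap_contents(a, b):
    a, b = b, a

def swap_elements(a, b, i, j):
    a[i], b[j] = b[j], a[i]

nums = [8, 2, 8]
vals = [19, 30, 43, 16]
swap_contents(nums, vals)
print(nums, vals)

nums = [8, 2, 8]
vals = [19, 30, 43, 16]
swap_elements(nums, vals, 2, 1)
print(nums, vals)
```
[8, 2, 8] [19, 30, 43, 16]
[8, 2, 30] [19, 8, 43, 16]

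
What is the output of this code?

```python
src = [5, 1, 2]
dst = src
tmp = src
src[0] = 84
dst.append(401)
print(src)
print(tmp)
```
[84, 1, 2, 401]
[84, 1, 2, 401]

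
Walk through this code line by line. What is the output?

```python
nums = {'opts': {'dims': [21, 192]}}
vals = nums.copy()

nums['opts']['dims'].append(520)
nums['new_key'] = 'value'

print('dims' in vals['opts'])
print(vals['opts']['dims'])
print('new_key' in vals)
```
True
[21, 192, 520]
False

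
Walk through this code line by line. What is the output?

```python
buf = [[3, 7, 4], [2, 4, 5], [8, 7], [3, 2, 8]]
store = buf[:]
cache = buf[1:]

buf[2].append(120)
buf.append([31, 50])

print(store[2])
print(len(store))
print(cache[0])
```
[8, 7, 120]
4
[2, 4, 5]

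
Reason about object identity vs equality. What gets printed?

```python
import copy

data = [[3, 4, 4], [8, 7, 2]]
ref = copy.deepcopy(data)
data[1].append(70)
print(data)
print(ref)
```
[[3, 4, 4], [8, 7, 2, 70]]
[[3, 4, 4], [8, 7, 2]]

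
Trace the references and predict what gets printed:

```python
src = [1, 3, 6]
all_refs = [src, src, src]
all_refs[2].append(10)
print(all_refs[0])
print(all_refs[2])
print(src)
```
[1, 3, 6, 10]
[1, 3, 6, 10]
[1, 3, 6, 10]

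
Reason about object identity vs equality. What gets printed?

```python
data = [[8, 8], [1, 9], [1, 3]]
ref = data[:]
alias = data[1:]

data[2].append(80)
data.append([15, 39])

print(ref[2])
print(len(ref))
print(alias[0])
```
[1, 3, 80]
3
[1, 9]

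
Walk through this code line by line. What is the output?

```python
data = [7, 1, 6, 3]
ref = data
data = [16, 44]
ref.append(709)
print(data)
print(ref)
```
[16, 44]
[7, 1, 6, 3, 709]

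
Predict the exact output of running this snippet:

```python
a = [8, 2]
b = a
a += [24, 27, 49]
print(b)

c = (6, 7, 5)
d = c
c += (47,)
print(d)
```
[8, 2, 24, 27, 49]
(6, 7, 5)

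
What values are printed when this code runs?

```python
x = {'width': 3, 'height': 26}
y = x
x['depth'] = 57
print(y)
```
{'width': 3, 'height': 26, 'depth': 57}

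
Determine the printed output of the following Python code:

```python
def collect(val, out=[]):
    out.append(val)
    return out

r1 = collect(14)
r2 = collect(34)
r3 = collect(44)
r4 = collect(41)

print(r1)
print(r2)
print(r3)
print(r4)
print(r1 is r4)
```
[14, 34, 44, 41]
[14, 34, 44, 41]
[14, 34, 44, 41]
[14, 34, 44, 41]
True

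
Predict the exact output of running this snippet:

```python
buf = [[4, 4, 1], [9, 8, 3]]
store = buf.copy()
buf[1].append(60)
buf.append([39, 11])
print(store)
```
[[4, 4, 1], [9, 8, 3, 60]]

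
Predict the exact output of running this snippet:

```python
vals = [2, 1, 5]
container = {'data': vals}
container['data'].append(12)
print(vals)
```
[2, 1, 5, 12]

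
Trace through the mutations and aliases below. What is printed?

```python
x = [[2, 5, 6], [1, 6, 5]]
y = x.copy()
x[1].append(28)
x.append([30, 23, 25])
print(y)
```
[[2, 5, 6], [1, 6, 5, 28]]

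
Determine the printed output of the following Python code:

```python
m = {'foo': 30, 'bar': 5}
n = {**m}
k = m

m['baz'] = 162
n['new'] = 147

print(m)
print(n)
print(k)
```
{'foo': 30, 'bar': 5, 'baz': 162}
{'foo': 30, 'bar': 5, 'new': 147}
{'foo': 30, 'bar': 5, 'baz': 162}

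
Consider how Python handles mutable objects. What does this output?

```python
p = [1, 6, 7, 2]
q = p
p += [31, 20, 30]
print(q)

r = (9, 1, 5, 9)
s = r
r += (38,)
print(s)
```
[1, 6, 7, 2, 31, 20, 30]
(9, 1, 5, 9)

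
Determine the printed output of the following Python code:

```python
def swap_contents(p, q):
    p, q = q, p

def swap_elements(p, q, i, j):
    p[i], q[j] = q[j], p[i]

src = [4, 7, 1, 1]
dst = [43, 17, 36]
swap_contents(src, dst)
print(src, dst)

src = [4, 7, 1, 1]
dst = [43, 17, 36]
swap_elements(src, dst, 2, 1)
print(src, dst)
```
[4, 7, 1, 1] [43, 17, 36]
[4, 7, 17, 1] [43, 1, 36]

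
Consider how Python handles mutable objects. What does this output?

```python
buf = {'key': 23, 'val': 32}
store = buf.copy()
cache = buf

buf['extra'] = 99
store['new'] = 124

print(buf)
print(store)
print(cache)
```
{'key': 23, 'val': 32, 'extra': 99}
{'key': 23, 'val': 32, 'new': 124}
{'key': 23, 'val': 32, 'extra': 99}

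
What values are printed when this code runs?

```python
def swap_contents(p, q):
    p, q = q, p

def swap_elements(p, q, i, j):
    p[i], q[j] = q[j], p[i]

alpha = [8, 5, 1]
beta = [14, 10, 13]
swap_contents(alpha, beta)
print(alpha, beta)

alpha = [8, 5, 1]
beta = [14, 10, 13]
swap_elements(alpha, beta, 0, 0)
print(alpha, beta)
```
[8, 5, 1] [14, 10, 13]
[14, 5, 1] [8, 10, 13]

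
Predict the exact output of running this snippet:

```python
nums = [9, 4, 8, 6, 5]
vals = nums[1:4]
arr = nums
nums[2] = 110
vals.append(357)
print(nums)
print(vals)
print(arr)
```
[9, 4, 110, 6, 5]
[4, 8, 6, 357]
[9, 4, 110, 6, 5]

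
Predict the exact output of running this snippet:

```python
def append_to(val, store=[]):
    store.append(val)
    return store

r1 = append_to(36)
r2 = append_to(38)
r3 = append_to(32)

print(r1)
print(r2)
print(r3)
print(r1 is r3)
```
[36, 38, 32]
[36, 38, 32]
[36, 38, 32]
True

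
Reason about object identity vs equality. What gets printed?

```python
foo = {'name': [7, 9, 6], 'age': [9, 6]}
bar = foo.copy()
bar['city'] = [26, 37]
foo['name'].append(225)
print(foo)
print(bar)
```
{'name': [7, 9, 6, 225], 'age': [9, 6]}
{'name': [7, 9, 6, 225], 'age': [9, 6], 'city': [26, 37]}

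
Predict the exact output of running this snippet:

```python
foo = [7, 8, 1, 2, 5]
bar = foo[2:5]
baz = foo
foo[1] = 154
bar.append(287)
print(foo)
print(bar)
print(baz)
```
[7, 154, 1, 2, 5]
[1, 2, 5, 287]
[7, 154, 1, 2, 5]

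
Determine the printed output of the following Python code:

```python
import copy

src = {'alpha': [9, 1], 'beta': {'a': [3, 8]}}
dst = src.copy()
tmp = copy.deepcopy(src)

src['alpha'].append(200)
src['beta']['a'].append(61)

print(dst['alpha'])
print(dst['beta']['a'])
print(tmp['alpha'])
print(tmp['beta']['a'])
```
[9, 1, 200]
[3, 8, 61]
[9, 1]
[3, 8]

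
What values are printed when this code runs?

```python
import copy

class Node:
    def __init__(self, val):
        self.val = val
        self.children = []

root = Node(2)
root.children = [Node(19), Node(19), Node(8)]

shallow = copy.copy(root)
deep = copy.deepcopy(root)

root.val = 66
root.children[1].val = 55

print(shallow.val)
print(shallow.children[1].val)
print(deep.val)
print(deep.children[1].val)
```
2
55
2
19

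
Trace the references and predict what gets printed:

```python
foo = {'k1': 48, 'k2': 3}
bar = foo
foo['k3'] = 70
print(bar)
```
{'k1': 48, 'k2': 3, 'k3': 70}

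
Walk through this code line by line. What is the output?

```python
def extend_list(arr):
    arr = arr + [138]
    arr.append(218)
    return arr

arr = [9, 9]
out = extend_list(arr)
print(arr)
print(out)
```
[9, 9]
[9, 9, 138, 218]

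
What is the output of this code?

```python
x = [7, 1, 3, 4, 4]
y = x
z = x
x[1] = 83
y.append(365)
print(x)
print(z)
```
[7, 83, 3, 4, 4, 365]
[7, 83, 3, 4, 4, 365]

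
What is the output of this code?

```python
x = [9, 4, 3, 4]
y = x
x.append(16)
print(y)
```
[9, 4, 3, 4, 16]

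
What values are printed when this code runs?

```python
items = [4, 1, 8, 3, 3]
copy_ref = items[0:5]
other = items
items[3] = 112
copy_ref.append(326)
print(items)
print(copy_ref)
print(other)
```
[4, 1, 8, 112, 3]
[4, 1, 8, 3, 3, 326]
[4, 1, 8, 112, 3]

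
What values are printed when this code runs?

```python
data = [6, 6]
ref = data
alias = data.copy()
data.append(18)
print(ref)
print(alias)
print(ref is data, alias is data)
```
[6, 6, 18]
[6, 6]
True False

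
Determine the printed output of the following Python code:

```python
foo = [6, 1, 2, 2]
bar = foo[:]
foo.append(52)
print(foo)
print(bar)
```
[6, 1, 2, 2, 52]
[6, 1, 2, 2]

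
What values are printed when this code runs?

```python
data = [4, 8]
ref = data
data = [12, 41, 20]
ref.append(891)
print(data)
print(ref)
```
[12, 41, 20]
[4, 8, 891]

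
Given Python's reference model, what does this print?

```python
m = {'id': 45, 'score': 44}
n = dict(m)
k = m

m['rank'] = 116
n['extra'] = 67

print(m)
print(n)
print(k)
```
{'id': 45, 'score': 44, 'rank': 116}
{'id': 45, 'score': 44, 'extra': 67}
{'id': 45, 'score': 44, 'rank': 116}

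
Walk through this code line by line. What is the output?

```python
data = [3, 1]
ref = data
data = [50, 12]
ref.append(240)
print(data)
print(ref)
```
[50, 12]
[3, 1, 240]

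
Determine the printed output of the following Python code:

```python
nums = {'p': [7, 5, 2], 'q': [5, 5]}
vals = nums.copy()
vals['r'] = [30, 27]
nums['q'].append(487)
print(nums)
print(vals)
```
{'p': [7, 5, 2], 'q': [5, 5, 487]}
{'p': [7, 5, 2], 'q': [5, 5, 487], 'r': [30, 27]}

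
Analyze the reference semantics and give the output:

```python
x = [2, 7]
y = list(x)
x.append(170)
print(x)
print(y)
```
[2, 7, 170]
[2, 7]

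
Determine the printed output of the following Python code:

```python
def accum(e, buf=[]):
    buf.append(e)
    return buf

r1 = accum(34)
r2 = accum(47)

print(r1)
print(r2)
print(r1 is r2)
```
[34, 47]
[34, 47]
True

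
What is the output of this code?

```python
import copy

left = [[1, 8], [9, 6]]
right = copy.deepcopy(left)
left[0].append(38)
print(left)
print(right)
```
[[1, 8, 38], [9, 6]]
[[1, 8], [9, 6]]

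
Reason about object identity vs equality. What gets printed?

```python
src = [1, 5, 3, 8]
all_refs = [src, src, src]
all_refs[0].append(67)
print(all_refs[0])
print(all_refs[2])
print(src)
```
[1, 5, 3, 8, 67]
[1, 5, 3, 8, 67]
[1, 5, 3, 8, 67]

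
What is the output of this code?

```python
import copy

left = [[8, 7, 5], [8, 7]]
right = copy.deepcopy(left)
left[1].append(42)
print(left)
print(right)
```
[[8, 7, 5], [8, 7, 42]]
[[8, 7, 5], [8, 7]]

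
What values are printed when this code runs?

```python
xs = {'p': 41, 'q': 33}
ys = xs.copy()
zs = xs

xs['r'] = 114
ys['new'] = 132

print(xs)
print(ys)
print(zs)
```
{'p': 41, 'q': 33, 'r': 114}
{'p': 41, 'q': 33, 'new': 132}
{'p': 41, 'q': 33, 'r': 114}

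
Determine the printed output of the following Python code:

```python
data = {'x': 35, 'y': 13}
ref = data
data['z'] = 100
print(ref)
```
{'x': 35, 'y': 13, 'z': 100}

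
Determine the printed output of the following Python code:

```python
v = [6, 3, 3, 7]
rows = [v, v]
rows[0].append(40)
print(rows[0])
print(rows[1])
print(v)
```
[6, 3, 3, 7, 40]
[6, 3, 3, 7, 40]
[6, 3, 3, 7, 40]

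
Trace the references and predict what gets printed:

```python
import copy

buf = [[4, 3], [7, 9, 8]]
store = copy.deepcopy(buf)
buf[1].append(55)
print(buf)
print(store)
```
[[4, 3], [7, 9, 8, 55]]
[[4, 3], [7, 9, 8]]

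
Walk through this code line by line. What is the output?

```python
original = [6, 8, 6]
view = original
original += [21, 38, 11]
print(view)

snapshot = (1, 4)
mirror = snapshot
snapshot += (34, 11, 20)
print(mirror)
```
[6, 8, 6, 21, 38, 11]
(1, 4)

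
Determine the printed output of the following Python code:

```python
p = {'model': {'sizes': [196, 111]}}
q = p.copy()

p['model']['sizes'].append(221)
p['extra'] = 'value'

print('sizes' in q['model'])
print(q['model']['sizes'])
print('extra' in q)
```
True
[196, 111, 221]
False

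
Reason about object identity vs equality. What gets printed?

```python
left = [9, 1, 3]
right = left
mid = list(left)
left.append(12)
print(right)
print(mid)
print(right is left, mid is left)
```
[9, 1, 3, 12]
[9, 1, 3]
True False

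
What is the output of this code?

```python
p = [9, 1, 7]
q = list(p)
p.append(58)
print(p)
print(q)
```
[9, 1, 7, 58]
[9, 1, 7]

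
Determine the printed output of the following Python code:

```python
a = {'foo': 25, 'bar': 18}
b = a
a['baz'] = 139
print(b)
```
{'foo': 25, 'bar': 18, 'baz': 139}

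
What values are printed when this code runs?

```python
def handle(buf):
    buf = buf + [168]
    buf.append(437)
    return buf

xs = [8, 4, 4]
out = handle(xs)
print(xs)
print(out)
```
[8, 4, 4]
[8, 4, 4, 168, 437]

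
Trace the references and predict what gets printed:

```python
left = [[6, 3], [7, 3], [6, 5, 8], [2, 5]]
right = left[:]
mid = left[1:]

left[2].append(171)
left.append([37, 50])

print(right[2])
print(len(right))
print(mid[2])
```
[6, 5, 8, 171]
4
[2, 5]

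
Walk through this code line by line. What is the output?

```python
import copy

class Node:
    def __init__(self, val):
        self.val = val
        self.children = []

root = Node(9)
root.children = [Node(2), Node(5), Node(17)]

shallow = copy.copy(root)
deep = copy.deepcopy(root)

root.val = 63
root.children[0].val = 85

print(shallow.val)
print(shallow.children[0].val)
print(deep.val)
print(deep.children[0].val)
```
9
85
9
2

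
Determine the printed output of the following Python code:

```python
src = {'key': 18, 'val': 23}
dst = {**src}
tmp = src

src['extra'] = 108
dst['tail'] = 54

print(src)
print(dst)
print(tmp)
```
{'key': 18, 'val': 23, 'extra': 108}
{'key': 18, 'val': 23, 'tail': 54}
{'key': 18, 'val': 23, 'extra': 108}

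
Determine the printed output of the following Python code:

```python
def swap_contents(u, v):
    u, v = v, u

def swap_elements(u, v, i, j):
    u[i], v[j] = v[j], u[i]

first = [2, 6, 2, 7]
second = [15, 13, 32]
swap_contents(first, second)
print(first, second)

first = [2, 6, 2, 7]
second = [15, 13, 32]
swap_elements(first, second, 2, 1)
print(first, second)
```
[2, 6, 2, 7] [15, 13, 32]
[2, 6, 13, 7] [15, 2, 32]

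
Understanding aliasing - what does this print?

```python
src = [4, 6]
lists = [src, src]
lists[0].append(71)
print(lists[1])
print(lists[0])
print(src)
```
[4, 6, 71]
[4, 6, 71]
[4, 6, 71]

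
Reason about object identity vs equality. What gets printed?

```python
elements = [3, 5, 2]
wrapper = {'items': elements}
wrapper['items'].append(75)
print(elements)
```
[3, 5, 2, 75]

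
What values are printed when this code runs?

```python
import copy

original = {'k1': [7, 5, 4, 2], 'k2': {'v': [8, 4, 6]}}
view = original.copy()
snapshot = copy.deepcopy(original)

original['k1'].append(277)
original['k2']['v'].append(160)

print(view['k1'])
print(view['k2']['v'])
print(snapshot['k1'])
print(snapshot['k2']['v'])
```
[7, 5, 4, 2, 277]
[8, 4, 6, 160]
[7, 5, 4, 2]
[8, 4, 6]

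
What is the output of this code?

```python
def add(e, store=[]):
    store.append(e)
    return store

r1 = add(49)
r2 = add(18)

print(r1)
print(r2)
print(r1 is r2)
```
[49, 18]
[49, 18]
True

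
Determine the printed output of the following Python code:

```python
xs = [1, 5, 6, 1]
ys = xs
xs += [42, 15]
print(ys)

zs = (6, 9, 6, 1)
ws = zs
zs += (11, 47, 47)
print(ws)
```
[1, 5, 6, 1, 42, 15]
(6, 9, 6, 1)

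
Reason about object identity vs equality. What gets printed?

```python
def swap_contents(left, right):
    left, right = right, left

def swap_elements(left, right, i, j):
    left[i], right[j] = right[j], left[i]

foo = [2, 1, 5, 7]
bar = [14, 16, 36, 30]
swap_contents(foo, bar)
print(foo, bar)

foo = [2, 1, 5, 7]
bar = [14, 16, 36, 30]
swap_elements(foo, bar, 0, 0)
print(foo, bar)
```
[2, 1, 5, 7] [14, 16, 36, 30]
[14, 1, 5, 7] [2, 16, 36, 30]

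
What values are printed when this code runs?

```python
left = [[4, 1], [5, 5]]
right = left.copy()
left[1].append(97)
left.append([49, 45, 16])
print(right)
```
[[4, 1], [5, 5, 97]]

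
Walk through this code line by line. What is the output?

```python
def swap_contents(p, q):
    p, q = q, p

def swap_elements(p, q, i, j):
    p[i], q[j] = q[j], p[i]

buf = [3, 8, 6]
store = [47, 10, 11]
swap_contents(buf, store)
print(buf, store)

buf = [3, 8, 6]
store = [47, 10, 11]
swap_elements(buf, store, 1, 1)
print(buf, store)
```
[3, 8, 6] [47, 10, 11]
[3, 10, 6] [47, 8, 11]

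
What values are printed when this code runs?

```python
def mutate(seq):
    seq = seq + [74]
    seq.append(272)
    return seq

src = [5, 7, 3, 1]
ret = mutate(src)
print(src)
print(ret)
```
[5, 7, 3, 1]
[5, 7, 3, 1, 74, 272]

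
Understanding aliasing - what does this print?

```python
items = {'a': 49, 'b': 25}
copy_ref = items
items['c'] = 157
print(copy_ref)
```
{'a': 49, 'b': 25, 'c': 157}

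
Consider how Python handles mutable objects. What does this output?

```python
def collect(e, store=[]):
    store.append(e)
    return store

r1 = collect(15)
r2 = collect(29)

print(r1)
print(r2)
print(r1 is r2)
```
[15, 29]
[15, 29]
True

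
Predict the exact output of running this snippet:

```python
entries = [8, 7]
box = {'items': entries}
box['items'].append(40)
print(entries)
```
[8, 7, 40]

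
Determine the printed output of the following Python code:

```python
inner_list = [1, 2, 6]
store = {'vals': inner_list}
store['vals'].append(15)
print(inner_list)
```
[1, 2, 6, 15]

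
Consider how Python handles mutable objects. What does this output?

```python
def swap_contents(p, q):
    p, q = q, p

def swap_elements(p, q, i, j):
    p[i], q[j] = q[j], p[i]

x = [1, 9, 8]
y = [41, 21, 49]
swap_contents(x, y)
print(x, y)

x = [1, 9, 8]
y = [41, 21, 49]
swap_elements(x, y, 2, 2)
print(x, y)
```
[1, 9, 8] [41, 21, 49]
[1, 9, 49] [41, 21, 8]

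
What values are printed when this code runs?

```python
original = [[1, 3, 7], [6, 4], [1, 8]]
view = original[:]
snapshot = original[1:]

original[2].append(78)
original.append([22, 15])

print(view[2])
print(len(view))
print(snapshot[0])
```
[1, 8, 78]
3
[6, 4]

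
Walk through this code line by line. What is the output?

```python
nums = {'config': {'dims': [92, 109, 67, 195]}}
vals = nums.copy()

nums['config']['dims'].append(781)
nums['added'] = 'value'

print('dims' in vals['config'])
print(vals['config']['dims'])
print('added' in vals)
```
True
[92, 109, 67, 195, 781]
False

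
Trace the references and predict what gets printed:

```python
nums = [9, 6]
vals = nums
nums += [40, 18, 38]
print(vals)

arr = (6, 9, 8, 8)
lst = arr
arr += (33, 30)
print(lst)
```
[9, 6, 40, 18, 38]
(6, 9, 8, 8)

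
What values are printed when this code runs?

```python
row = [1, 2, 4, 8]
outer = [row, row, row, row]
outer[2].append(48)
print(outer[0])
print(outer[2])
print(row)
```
[1, 2, 4, 8, 48]
[1, 2, 4, 8, 48]
[1, 2, 4, 8, 48]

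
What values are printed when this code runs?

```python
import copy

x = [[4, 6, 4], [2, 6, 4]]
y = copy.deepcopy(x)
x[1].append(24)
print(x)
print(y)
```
[[4, 6, 4], [2, 6, 4, 24]]
[[4, 6, 4], [2, 6, 4]]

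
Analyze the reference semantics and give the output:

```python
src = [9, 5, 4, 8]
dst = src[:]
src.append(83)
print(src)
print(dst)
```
[9, 5, 4, 8, 83]
[9, 5, 4, 8]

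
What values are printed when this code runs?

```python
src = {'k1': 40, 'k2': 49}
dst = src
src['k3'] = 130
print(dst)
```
{'k1': 40, 'k2': 49, 'k3': 130}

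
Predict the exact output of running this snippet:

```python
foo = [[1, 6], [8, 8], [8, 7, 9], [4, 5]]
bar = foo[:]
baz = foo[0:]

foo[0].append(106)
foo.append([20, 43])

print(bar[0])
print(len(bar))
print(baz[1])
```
[1, 6, 106]
4
[8, 8]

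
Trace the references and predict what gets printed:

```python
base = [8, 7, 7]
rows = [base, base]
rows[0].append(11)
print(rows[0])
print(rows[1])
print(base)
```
[8, 7, 7, 11]
[8, 7, 7, 11]
[8, 7, 7, 11]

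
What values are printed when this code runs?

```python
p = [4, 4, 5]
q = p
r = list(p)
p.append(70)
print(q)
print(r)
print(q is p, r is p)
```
[4, 4, 5, 70]
[4, 4, 5]
True False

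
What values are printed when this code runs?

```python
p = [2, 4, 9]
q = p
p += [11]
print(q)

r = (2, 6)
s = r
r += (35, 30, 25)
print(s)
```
[2, 4, 9, 11]
(2, 6)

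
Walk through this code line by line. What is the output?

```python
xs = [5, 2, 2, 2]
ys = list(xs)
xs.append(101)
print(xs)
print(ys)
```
[5, 2, 2, 2, 101]
[5, 2, 2, 2]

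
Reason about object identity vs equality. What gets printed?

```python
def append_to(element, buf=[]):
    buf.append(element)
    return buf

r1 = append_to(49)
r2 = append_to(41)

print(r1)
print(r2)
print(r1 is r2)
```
[49, 41]
[49, 41]
True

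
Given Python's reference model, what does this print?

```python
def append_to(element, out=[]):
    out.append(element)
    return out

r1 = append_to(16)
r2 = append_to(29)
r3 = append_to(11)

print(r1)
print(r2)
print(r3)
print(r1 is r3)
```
[16, 29, 11]
[16, 29, 11]
[16, 29, 11]
True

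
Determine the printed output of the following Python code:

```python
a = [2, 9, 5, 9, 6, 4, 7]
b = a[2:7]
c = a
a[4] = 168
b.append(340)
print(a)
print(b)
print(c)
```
[2, 9, 5, 9, 168, 4, 7]
[5, 9, 6, 4, 7, 340]
[2, 9, 5, 9, 168, 4, 7]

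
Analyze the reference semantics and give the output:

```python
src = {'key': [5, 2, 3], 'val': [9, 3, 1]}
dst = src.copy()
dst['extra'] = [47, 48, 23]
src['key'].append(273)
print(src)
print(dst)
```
{'key': [5, 2, 3, 273], 'val': [9, 3, 1]}
{'key': [5, 2, 3, 273], 'val': [9, 3, 1], 'extra': [47, 48, 23]}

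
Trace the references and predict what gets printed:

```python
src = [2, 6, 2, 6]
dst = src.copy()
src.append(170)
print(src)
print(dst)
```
[2, 6, 2, 6, 170]
[2, 6, 2, 6]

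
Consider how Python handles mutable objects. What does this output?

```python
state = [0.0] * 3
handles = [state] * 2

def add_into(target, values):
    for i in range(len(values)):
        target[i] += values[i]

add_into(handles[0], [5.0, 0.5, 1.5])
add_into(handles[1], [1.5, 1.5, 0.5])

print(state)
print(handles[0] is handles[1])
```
[6.5, 2.0, 2.0]
True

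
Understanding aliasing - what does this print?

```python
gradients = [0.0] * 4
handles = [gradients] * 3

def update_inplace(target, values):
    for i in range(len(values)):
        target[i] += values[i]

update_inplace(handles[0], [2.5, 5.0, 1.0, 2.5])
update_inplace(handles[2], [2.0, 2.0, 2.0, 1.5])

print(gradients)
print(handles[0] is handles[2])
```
[4.5, 7.0, 3.0, 4.0]
True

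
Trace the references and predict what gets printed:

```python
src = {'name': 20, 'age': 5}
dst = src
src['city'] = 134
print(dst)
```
{'name': 20, 'age': 5, 'city': 134}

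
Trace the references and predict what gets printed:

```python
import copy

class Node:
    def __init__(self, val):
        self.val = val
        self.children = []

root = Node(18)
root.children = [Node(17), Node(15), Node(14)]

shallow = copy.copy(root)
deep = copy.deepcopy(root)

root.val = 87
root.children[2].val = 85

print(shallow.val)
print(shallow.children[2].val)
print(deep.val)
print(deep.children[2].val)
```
18
85
18
14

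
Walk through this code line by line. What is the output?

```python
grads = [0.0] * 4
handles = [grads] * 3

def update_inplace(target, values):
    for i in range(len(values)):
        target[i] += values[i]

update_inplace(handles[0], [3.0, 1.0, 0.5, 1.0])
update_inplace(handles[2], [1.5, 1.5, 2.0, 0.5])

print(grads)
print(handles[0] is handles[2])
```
[4.5, 2.5, 2.5, 1.5]
True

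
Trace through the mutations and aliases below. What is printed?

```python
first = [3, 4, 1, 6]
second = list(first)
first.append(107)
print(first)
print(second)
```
[3, 4, 1, 6, 107]
[3, 4, 1, 6]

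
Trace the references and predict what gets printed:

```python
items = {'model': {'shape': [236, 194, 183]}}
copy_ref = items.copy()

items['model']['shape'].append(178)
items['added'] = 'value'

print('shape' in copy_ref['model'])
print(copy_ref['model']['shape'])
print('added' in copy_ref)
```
True
[236, 194, 183, 178]
False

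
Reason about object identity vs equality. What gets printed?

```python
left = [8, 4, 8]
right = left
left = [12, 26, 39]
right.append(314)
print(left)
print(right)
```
[12, 26, 39]
[8, 4, 8, 314]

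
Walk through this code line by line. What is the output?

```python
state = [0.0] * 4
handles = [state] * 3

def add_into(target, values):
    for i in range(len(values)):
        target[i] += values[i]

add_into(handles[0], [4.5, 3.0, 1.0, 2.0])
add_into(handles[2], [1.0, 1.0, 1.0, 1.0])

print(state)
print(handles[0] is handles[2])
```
[5.5, 4.0, 2.0, 3.0]
True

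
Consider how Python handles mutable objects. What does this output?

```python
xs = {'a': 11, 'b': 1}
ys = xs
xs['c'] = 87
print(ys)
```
{'a': 11, 'b': 1, 'c': 87}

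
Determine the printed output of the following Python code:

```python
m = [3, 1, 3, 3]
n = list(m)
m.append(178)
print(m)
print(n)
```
[3, 1, 3, 3, 178]
[3, 1, 3, 3]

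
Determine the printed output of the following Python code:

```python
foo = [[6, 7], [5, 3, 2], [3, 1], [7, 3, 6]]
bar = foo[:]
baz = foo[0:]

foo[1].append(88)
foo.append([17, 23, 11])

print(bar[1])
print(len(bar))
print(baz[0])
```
[5, 3, 2, 88]
4
[6, 7]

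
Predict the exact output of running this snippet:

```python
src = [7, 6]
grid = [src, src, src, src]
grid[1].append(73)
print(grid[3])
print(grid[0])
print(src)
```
[7, 6, 73]
[7, 6, 73]
[7, 6, 73]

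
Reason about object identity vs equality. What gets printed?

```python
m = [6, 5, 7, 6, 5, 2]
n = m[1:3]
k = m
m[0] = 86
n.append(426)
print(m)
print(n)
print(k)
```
[86, 5, 7, 6, 5, 2]
[5, 7, 426]
[86, 5, 7, 6, 5, 2]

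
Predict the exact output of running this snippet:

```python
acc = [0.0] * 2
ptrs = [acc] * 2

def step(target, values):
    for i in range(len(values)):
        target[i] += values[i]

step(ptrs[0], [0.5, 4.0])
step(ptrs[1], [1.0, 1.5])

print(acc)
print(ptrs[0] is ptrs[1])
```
[1.5, 5.5]
True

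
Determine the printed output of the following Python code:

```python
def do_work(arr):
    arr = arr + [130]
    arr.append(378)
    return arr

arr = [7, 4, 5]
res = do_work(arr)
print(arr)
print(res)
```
[7, 4, 5]
[7, 4, 5, 130, 378]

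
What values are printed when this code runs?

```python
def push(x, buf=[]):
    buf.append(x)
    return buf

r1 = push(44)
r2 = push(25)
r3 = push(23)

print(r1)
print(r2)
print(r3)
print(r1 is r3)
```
[44, 25, 23]
[44, 25, 23]
[44, 25, 23]
True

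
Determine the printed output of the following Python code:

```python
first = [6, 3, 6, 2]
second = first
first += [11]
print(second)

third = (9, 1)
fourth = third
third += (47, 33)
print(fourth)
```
[6, 3, 6, 2, 11]
(9, 1)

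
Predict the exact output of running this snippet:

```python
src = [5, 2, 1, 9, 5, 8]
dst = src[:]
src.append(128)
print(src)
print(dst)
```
[5, 2, 1, 9, 5, 8, 128]
[5, 2, 1, 9, 5, 8]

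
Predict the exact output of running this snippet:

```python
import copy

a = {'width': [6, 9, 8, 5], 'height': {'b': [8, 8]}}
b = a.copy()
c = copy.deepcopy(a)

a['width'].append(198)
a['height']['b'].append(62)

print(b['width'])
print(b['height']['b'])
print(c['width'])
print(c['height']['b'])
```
[6, 9, 8, 5, 198]
[8, 8, 62]
[6, 9, 8, 5]
[8, 8]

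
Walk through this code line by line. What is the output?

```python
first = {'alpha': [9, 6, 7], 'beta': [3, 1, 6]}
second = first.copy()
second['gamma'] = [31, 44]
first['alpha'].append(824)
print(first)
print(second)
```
{'alpha': [9, 6, 7, 824], 'beta': [3, 1, 6]}
{'alpha': [9, 6, 7, 824], 'beta': [3, 1, 6], 'gamma': [31, 44]}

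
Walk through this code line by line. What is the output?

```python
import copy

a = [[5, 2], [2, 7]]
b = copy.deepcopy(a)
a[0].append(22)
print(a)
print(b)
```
[[5, 2, 22], [2, 7]]
[[5, 2], [2, 7]]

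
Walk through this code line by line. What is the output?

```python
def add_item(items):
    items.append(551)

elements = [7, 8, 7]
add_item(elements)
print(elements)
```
[7, 8, 7, 551]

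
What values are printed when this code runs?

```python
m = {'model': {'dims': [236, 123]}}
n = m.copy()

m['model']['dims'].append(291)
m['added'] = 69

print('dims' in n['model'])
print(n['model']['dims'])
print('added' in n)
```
True
[236, 123, 291]
False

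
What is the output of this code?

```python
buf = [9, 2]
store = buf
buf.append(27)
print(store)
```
[9, 2, 27]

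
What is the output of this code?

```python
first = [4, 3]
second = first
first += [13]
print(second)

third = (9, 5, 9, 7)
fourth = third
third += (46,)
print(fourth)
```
[4, 3, 13]
(9, 5, 9, 7)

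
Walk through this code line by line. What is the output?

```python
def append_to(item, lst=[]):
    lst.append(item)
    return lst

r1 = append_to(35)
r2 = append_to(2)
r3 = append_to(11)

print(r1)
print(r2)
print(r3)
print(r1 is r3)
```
[35, 2, 11]
[35, 2, 11]
[35, 2, 11]
True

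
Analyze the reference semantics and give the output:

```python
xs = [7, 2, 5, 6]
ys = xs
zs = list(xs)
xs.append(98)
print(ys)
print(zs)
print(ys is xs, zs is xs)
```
[7, 2, 5, 6, 98]
[7, 2, 5, 6]
True False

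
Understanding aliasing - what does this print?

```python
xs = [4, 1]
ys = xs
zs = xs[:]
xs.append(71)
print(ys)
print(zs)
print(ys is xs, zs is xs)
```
[4, 1, 71]
[4, 1]
True False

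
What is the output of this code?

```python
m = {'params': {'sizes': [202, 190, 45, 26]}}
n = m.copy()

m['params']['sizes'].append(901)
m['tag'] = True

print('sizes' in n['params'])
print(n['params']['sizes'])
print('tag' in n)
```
True
[202, 190, 45, 26, 901]
False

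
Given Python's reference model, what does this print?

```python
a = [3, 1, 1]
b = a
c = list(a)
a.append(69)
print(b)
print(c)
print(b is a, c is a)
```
[3, 1, 1, 69]
[3, 1, 1]
True False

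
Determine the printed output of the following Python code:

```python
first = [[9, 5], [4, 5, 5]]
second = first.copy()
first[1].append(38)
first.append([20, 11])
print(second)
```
[[9, 5], [4, 5, 5, 38]]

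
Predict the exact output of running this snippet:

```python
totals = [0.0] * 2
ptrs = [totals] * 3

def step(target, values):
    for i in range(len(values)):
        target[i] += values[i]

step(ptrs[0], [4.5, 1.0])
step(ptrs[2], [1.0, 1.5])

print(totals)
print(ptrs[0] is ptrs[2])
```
[5.5, 2.5]
True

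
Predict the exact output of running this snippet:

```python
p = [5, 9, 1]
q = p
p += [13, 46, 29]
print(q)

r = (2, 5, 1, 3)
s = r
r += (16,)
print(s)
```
[5, 9, 1, 13, 46, 29]
(2, 5, 1, 3)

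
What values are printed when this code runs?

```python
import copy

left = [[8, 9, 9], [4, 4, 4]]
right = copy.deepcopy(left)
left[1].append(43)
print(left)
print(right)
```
[[8, 9, 9], [4, 4, 4, 43]]
[[8, 9, 9], [4, 4, 4]]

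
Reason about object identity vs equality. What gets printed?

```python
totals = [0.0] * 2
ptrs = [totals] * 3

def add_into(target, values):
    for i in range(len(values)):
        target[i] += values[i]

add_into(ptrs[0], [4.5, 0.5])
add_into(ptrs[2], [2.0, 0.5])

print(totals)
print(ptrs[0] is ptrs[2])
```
[6.5, 1.0]
True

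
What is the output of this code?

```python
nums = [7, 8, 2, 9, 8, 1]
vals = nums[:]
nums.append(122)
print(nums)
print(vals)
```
[7, 8, 2, 9, 8, 1, 122]
[7, 8, 2, 9, 8, 1]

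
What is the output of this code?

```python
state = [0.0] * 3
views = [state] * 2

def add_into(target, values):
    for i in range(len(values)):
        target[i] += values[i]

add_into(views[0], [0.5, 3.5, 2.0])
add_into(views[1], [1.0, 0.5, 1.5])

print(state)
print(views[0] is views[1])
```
[1.5, 4.0, 3.5]
True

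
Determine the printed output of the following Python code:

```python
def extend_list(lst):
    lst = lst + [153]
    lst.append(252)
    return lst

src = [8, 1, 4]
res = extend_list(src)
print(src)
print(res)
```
[8, 1, 4]
[8, 1, 4, 153, 252]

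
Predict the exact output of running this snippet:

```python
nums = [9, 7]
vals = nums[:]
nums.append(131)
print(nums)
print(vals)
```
[9, 7, 131]
[9, 7]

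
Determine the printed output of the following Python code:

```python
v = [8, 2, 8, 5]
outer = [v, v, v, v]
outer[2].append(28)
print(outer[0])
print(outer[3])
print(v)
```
[8, 2, 8, 5, 28]
[8, 2, 8, 5, 28]
[8, 2, 8, 5, 28]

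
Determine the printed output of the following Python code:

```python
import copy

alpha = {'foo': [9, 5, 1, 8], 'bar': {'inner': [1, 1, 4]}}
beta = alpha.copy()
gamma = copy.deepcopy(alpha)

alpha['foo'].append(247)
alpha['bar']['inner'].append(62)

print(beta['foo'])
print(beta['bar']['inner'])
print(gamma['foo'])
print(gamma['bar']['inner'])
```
[9, 5, 1, 8, 247]
[1, 1, 4, 62]
[9, 5, 1, 8]
[1, 1, 4]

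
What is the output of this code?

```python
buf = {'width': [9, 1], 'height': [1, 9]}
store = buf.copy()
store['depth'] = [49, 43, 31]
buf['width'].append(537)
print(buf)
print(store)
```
{'width': [9, 1, 537], 'height': [1, 9]}
{'width': [9, 1, 537], 'height': [1, 9], 'depth': [49, 43, 31]}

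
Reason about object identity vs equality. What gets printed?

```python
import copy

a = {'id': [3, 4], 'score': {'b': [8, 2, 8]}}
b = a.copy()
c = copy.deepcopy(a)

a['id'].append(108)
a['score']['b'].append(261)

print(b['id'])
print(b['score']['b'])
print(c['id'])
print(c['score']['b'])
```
[3, 4, 108]
[8, 2, 8, 261]
[3, 4]
[8, 2, 8]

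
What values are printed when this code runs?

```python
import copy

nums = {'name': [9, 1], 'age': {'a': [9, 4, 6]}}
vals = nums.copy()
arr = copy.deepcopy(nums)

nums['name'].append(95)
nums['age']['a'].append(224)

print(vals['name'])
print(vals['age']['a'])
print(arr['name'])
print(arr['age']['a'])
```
[9, 1, 95]
[9, 4, 6, 224]
[9, 1]
[9, 4, 6]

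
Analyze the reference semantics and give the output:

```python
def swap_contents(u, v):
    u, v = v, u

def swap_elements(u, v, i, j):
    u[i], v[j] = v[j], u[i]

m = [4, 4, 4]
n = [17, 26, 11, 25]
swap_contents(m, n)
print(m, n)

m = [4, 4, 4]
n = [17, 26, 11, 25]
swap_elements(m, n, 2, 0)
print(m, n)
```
[4, 4, 4] [17, 26, 11, 25]
[4, 4, 17] [4, 26, 11, 25]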